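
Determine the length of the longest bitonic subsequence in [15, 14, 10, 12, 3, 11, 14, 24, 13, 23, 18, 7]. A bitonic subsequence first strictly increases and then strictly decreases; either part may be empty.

7

One longest bitonic subsequence is 10, 12, 14, 24, 23, 18, 7 (positions 3,4,7,8,10,11,12): it rises to 24 then falls. Length 7 is optimal.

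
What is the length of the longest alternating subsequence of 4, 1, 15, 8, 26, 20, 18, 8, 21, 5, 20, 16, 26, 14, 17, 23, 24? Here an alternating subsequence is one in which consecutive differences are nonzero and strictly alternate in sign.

Track the best alternating length ending on an up-step vs a down-step at each position: up/down = 1/1, 1/2, 3/1, 3/4, 5/1, 5/6, 5/6, 3/6, 7/6, 3/8, 9/8, 9/10, 11/1, 9/12, 13/12, 13/12, 13/12.
The maximum over both is 13; one such subsequence is 4, 1, 15, 8, 26, 20, 21, 5, 20, 16, 26, 14, 17.

13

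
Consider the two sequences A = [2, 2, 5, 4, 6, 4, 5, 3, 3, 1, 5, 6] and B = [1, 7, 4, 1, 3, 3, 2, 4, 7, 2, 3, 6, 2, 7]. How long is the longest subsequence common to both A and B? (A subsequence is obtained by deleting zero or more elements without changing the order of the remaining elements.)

Backtracking the LCS table gives one alignment: 2 (A1,B7) → 2 (A2,B10) → 3 (A9,B11) → 6 (A12,B12).
So the longest common subsequence has length 4.

4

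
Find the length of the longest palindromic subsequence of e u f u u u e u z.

One longest palindromic subsequence is euuuue (positions 1,2,4,5,6,7); it reads the same forward and backward, and the interval DP gives dp[1][9] = 6.

6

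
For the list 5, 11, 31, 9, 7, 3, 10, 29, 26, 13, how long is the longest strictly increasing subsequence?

4

One longest increasing subsequence is 5, 9, 10, 29 (positions 1,4,7,8), of length 4; no longer one exists.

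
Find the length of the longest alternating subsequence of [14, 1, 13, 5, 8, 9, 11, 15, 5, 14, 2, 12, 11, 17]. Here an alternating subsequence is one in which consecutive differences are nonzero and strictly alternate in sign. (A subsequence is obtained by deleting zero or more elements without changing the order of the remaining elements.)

Track the best alternating length ending on an up-step vs a down-step at each position: up/down = 1/1, 1/2, 3/2, 3/4, 5/4, 5/4, 5/4, 5/1, 3/6, 7/6, 3/8, 9/8, 9/10, 11/1.
The maximum over both is 11; one such subsequence is 14, 1, 13, 5, 8, 5, 14, 2, 12, 11, 17.

11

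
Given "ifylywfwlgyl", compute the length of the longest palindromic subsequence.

Using dp[i][j] = 2 + dp[i+1][j−1] if the ends match, else max(dp[i+1][j], dp[i][j−1]):
dp[1][12] = 7. A witness is lywfwyl at positions 4,5,6,7,8,11,12.

7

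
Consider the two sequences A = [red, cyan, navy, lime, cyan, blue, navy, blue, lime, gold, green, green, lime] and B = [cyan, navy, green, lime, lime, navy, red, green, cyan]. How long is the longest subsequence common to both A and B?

A longest common subsequence is cyan, navy, lime, navy, green (length 5); the LCS DP confirms no longer common subsequence exists.

5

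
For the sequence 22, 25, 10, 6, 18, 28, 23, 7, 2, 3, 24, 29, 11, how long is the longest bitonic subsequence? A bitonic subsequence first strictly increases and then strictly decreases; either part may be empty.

One longest bitonic subsequence is 22, 25, 28, 23, 7, 3 (positions 1,2,6,7,8,10): it rises to 28 then falls. Length 6 is optimal.

6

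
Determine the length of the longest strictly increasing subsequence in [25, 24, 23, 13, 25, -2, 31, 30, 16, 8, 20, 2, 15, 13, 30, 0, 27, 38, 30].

Let dp[i] be the longest increasing subsequence ending at position i. Then dp = [1, 1, 1, 1, 2, 1, 3, 3, 2, 2, 3, 2, 3, 3, 4, 2, 4, 5, 5].
The maximum is 5; one witness is 13, 16, 20, 30, 38 at positions 4,9,11,15,18.

5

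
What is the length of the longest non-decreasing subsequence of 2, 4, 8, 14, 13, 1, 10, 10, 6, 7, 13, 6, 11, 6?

6

Scanning left to right, the best length ending at each element is: 2→1, 4→2, 8→3, 14→4, 13→4, 1→1, 10→4, 10→5, 6→3, 7→4, 13→6, 6→4, 11→6, 6→5.
So the longest non-decreasing subsequence has length 6, e.g. 2, 4, 8, 10, 10, 13.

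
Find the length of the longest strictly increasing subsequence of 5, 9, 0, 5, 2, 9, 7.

3

Scanning left to right, the best length ending at each element is: 5→1, 9→2, 0→1, 5→2, 2→2, 9→3, 7→3.
So the longest increasing subsequence has length 3, e.g. 0, 5, 9.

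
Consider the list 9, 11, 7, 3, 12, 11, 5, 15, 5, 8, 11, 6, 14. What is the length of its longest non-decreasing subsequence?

One longest non-decreasing subsequence is 3, 5, 5, 8, 11, 14 (positions 4,7,9,10,11,13), of length 6; no longer one exists.

6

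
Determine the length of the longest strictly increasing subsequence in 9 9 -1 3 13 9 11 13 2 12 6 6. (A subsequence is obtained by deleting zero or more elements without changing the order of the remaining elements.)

Scanning left to right, the best length ending at each element is: 9→1, 9→1, -1→1, 3→2, 13→3, 9→3, 11→4, 13→5, 2→2, 12→5, 6→3, 6→3.
So the longest increasing subsequence has length 5, e.g. -1, 3, 9, 11, 13.

5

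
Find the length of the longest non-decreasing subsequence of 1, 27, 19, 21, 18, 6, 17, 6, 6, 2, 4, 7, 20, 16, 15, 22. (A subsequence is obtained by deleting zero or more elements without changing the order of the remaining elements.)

Scanning left to right, the best length ending at each element is: 1→1, 27→2, 19→2, 21→3, 18→2, 6→2, 17→3, 6→3, 6→4, 2→2, 4→3, 7→5, 20→6, 16→6, 15→6, 22→7.
So the longest non-decreasing subsequence has length 7, e.g. 1, 6, 6, 6, 7, 20, 22.

7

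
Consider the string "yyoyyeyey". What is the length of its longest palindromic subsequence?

One longest palindromic subsequence is yyyyyy (positions 1,2,4,5,7,9); it reads the same forward and backward, and the interval DP gives dp[1][9] = 6.

6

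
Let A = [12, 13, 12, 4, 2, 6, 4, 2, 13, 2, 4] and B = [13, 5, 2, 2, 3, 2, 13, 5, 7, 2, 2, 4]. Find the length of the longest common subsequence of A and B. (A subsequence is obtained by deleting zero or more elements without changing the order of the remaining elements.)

6

Backtracking the LCS table gives one alignment: 13 (A2,B1) → 2 (A5,B4) → 2 (A8,B6) → 13 (A9,B7) → 2 (A10,B11) → 4 (A11,B12).
So the longest common subsequence has length 6.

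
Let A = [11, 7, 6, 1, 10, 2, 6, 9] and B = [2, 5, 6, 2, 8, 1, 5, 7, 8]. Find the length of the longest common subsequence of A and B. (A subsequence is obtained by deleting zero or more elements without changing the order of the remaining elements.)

A longest common subsequence is 6, 1 (length 2); the LCS DP confirms no longer common subsequence exists.

2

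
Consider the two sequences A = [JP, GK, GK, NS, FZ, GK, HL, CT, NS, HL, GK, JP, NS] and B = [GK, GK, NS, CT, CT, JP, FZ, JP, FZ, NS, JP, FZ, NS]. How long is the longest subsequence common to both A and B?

A longest common subsequence is GK, GK, NS, FZ, NS, JP, NS (length 7); the LCS DP confirms no longer common subsequence exists.

7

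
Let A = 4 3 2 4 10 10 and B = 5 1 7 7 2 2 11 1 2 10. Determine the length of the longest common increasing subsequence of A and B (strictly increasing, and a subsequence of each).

For each value that appears in both, track the longest common increasing run ending there.
The best achievable length is 2; one witness is 2, 10 (A-positions 3,5, B-positions 5,10).

2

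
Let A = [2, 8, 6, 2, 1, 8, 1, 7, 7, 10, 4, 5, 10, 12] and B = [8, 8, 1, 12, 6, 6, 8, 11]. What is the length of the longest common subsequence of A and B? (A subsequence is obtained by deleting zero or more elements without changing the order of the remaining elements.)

A longest common subsequence is 8, 8, 1, 12 (length 4); the LCS DP confirms no longer common subsequence exists.

4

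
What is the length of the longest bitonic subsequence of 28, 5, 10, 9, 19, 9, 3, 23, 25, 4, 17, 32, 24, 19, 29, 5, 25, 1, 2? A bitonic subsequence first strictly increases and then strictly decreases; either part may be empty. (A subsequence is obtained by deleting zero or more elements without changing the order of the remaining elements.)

Let inc[i] be the LIS ending at i and dec[i] the longest strictly decreasing subsequence starting at i. inc = [1, 1, 2, 2, 3, 2, 1, 4, 5, 2, 3, 6, 5, 4, 6, 3, 6, 1, 2], dec = [6, 3, 4, 3, 4, 3, 2, 4, 5, 2, 3, 5, 4, 3, 3, 2, 2, 1, 1].
max_i inc[i]+dec[i]−1 = 10, with one witness 5, 10, 19, 23, 25, 32, 24, 19, 5, 2.

10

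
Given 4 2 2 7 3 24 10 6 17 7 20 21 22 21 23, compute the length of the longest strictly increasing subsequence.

One longest increasing subsequence is 4, 7, 10, 17, 20, 21, 22, 23 (positions 1,4,7,9,11,12,13,15), of length 8; no longer one exists.

8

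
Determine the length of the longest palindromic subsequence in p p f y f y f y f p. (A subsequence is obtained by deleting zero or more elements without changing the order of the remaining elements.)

9

One longest palindromic subsequence is pfyfyfyfp (positions 1,3,4,5,6,7,8,9,10); it reads the same forward and backward, and the interval DP gives dp[1][10] = 9.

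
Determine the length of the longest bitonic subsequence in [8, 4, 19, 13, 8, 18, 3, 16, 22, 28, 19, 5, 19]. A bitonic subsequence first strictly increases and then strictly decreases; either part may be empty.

One longest bitonic subsequence is 8, 13, 18, 22, 28, 19, 5 (positions 1,4,6,9,10,11,12): it rises to 28 then falls. Length 7 is optimal.

7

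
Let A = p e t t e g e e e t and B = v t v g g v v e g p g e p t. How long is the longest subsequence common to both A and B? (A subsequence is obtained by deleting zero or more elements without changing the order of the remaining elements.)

A longest common subsequence is teget (length 5); the LCS DP confirms no longer common subsequence exists.

5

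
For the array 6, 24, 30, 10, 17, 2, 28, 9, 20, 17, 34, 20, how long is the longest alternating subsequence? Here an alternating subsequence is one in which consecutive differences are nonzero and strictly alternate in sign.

A longest alternating subsequence is 6, 24, 10, 17, 2, 28, 9, 20, 17, 34, 20 (positions 1,2,4,5,6,7,8,9,10,11,12); its 10 consecutive differences strictly alternate in sign, and length 11 is optimal.

11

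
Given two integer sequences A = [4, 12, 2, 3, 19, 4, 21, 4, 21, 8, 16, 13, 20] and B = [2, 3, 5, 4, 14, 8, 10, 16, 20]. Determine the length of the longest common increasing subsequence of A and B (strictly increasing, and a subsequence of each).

A longest common strictly increasing subsequence is 2, 3, 4, 8, 16, 20 (length 6); it appears in order in both A and B, and no longer such subsequence exists.

6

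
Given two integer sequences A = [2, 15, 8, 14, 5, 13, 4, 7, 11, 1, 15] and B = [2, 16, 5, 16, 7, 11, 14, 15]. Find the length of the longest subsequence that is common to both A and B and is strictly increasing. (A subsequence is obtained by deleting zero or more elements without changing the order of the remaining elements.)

A longest common strictly increasing subsequence is 2, 5, 7, 11, 15 (length 5); it appears in order in both A and B, and no longer such subsequence exists.

5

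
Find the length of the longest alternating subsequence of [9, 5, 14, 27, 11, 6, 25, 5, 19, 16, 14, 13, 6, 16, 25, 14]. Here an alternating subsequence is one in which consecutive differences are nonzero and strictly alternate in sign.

Track the best alternating length ending on an up-step vs a down-step at each position: up/down = 1/1, 1/2, 3/1, 3/1, 3/4, 3/4, 5/4, 1/6, 7/6, 7/8, 7/8, 7/8, 7/8, 9/8, 9/4, 9/10.
The maximum over both is 10; one such subsequence is 9, 5, 14, 11, 25, 5, 19, 14, 16, 14.

10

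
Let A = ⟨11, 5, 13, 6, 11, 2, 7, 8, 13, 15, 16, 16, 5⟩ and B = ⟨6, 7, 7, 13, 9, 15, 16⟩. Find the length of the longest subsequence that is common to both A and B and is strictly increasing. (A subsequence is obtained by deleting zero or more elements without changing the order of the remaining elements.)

For each value that appears in both, track the longest common increasing run ending there.
The best achievable length is 5; one witness is 6, 7, 13, 15, 16 (A-positions 4,7,9,10,11, B-positions 1,2,4,6,7).

5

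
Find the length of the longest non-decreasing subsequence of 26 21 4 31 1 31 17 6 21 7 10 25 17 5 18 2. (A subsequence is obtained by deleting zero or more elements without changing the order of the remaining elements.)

One longest non-decreasing subsequence is 4, 6, 7, 10, 17, 18 (positions 3,8,10,11,13,15), of length 6; no longer one exists.

6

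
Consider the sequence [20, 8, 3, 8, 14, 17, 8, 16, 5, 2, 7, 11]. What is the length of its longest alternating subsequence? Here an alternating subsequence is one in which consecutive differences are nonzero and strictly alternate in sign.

7

Track the best alternating length ending on an up-step vs a down-step at each position: up/down = 1/1, 1/2, 1/2, 3/2, 3/2, 3/2, 3/4, 5/4, 3/6, 1/6, 7/6, 7/6.
The maximum over both is 7; one such subsequence is 20, 8, 14, 8, 16, 5, 7.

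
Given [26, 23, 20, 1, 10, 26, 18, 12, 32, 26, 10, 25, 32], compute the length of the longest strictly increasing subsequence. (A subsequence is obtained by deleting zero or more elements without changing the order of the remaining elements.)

One longest increasing subsequence is 1, 10, 18, 26, 32 (positions 4,5,7,10,13), of length 5; no longer one exists.

5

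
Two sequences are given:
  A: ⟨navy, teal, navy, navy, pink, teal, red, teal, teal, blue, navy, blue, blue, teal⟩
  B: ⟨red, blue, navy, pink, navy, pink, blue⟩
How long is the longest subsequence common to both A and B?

A longest common subsequence is navy, navy, pink, blue (length 4); the LCS DP confirms no longer common subsequence exists.

4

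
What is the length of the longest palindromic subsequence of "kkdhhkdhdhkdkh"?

Using dp[i][j] = 2 + dp[i+1][j−1] if the ends match, else max(dp[i+1][j], dp[i][j−1]):
dp[1][14] = 9. A witness is hkdhdhdkh at positions 4,6,7,8,9,10,12,13,14.

9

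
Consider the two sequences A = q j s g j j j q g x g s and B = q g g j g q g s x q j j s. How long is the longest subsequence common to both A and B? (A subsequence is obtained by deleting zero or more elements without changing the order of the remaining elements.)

7

A longest common subsequence is qjgqgxs (length 7); the LCS DP confirms no longer common subsequence exists.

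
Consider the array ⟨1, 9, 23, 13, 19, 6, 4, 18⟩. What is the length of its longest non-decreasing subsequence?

Scanning left to right, the best length ending at each element is: 1→1, 9→2, 23→3, 13→3, 19→4, 6→2, 4→2, 18→4.
So the longest non-decreasing subsequence has length 4, e.g. 1, 9, 13, 19.

4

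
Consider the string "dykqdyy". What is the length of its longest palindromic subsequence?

Using dp[i][j] = 2 + dp[i+1][j−1] if the ends match, else max(dp[i+1][j], dp[i][j−1]):
dp[1][7] = 3. A witness is yyy at positions 2,6,7.

3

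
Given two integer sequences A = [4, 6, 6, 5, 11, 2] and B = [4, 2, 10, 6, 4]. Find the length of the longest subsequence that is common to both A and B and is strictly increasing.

2

For each value that appears in both, track the longest common increasing run ending there.
The best achievable length is 2; one witness is 4, 6 (A-positions 1,2, B-positions 1,4).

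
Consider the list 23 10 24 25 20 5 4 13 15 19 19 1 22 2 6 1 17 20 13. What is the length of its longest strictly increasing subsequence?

5

Scanning left to right, the best length ending at each element is: 23→1, 10→1, 24→2, 25→3, 20→2, 5→1, 4→1, 13→2, 15→3, 19→4, 19→4, 1→1, 22→5, 2→2, 6→3, 1→1, 17→4, 20→5, 13→4.
So the longest increasing subsequence has length 5, e.g. 10, 13, 15, 19, 22.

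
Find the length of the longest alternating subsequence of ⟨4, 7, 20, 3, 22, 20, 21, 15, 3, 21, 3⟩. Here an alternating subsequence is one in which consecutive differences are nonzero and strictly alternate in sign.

9

A longest alternating subsequence is 4, 7, 3, 22, 20, 21, 15, 21, 3 (positions 1,2,4,5,6,7,8,10,11); its 8 consecutive differences strictly alternate in sign, and length 9 is optimal.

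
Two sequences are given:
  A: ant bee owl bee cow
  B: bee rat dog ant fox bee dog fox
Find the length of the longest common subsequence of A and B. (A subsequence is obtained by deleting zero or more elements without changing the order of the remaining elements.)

2

Backtracking the LCS table gives one alignment: ant (A1,B4) → bee (A2,B6).
So the longest common subsequence has length 2.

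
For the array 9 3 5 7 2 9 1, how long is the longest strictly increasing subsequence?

Scanning left to right, the best length ending at each element is: 9→1, 3→1, 5→2, 7→3, 2→1, 9→4, 1→1.
So the longest increasing subsequence has length 4, e.g. 3, 5, 7, 9.

4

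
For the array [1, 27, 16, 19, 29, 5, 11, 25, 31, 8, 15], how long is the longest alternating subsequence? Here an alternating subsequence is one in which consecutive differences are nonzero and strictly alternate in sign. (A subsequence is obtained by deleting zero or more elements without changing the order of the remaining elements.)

8

Track the best alternating length ending on an up-step vs a down-step at each position: up/down = 1/1, 2/1, 2/3, 4/3, 4/1, 2/5, 6/5, 6/5, 6/1, 6/7, 8/7.
The maximum over both is 8; one such subsequence is 1, 27, 16, 19, 5, 11, 8, 15.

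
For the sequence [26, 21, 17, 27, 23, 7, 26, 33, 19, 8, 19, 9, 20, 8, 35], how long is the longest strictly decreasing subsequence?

Let dp[i] be the longest decreasing subsequence ending at position i. Then dp = [1, 2, 3, 1, 2, 4, 2, 1, 3, 4, 3, 4, 3, 5, 1].
The maximum is 5; one witness is 26, 21, 17, 9, 8 at positions 1,2,3,12,14.

5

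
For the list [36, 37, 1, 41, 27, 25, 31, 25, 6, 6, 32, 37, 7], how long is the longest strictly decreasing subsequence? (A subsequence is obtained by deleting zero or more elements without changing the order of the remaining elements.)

4

One longest decreasing subsequence is 36, 27, 25, 6 (positions 1,5,6,9), of length 4; no longer one exists.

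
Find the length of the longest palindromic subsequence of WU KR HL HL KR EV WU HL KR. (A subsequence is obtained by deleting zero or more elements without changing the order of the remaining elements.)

One longest palindromic subsequence is WU KR HL HL KR WU (positions 1,2,3,4,5,7); it reads the same forward and backward, and the interval DP gives dp[1][9] = 6.

6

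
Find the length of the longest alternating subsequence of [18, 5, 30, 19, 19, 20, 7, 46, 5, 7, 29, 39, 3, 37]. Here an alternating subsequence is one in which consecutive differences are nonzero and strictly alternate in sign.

Track the best alternating length ending on an up-step vs a down-step at each position: up/down = 1/1, 1/2, 3/1, 3/4, 3/4, 5/4, 3/6, 7/1, 1/8, 9/8, 9/8, 9/8, 1/10, 11/10.
The maximum over both is 11; one such subsequence is 18, 5, 30, 19, 20, 7, 46, 5, 7, 3, 37.

11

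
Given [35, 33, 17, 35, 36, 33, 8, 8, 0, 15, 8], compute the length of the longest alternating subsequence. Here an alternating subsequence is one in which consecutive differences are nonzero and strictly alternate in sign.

Track the best alternating length ending on an up-step vs a down-step at each position: up/down = 1/1, 1/2, 1/2, 3/1, 3/1, 3/4, 1/4, 1/4, 1/4, 5/4, 5/6.
The maximum over both is 6; one such subsequence is 35, 33, 35, 8, 15, 8.

6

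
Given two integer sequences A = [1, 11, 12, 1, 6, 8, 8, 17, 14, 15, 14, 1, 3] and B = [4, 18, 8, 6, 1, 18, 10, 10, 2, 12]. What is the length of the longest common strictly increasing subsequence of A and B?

2

For each value that appears in both, track the longest common increasing run ending there.
The best achievable length is 2; one witness is 1, 12 (A-positions 1,3, B-positions 5,10).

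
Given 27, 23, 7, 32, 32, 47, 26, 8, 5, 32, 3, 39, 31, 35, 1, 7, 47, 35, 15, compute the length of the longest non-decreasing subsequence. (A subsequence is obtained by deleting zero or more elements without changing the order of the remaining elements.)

6

Scanning left to right, the best length ending at each element is: 27→1, 23→1, 7→1, 32→2, 32→3, 47→4, 26→2, 8→2, 5→1, 32→4, 3→1, 39→5, 31→3, 35→5, 1→1, 7→2, 47→6, 35→6, 15→3.
So the longest non-decreasing subsequence has length 6, e.g. 27, 32, 32, 32, 39, 47.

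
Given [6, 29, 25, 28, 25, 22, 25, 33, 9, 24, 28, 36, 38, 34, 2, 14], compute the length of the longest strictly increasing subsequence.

6

One longest increasing subsequence is 6, 25, 28, 33, 36, 38 (positions 1,3,4,8,12,13), of length 6; no longer one exists.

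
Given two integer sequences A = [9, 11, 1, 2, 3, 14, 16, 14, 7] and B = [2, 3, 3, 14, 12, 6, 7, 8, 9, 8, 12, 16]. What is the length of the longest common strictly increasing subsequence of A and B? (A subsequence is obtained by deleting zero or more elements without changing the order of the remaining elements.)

4

For each value that appears in both, track the longest common increasing run ending there.
The best achievable length is 4; one witness is 2, 3, 14, 16 (A-positions 4,5,6,7, B-positions 1,2,4,12).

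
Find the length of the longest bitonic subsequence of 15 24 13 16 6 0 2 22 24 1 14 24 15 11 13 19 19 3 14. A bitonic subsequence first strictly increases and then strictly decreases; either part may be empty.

7

Let inc[i] be the LIS ending at i and dec[i] the longest strictly decreasing subsequence starting at i. inc = [1, 2, 1, 2, 1, 1, 2, 3, 4, 2, 3, 4, 4, 3, 4, 5, 5, 3, 5], dec = [5, 5, 4, 4, 3, 1, 2, 4, 4, 1, 3, 4, 3, 2, 2, 2, 2, 1, 1].
max_i inc[i]+dec[i]−1 = 7, with one witness 15, 16, 22, 24, 15, 13, 3.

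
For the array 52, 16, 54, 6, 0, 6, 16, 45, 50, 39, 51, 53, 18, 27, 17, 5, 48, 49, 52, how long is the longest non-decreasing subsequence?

Let dp[i] be the longest non-decreasing subsequence ending at position i. Then dp = [1, 1, 2, 1, 1, 2, 3, 4, 5, 4, 6, 7, 4, 5, 4, 2, 6, 7, 8].
The maximum is 8; one witness is 6, 6, 16, 18, 27, 48, 49, 52 at positions 4,6,7,13,14,17,18,19.

8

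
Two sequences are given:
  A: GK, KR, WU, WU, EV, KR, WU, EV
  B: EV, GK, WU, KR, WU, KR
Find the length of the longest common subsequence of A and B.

4

Backtracking the LCS table gives one alignment: GK (A1,B2) → KR (A2,B4) → WU (A4,B5) → KR (A6,B6).
So the longest common subsequence has length 4.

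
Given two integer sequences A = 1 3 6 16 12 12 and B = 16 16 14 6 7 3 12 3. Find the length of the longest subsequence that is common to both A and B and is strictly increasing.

For each value that appears in both, track the longest common increasing run ending there.
The best achievable length is 2; one witness is 6, 12 (A-positions 3,5, B-positions 4,7).

2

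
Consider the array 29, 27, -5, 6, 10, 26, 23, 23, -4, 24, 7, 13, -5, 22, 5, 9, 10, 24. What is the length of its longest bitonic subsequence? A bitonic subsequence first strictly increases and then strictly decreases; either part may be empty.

One longest bitonic subsequence is -5, 6, 10, 26, 24, 22, 10 (positions 3,4,5,6,10,14,17): it rises to 26 then falls. Length 7 is optimal.

7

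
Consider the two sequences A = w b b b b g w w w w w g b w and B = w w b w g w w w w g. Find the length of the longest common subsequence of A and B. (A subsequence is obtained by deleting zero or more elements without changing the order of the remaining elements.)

8

A longest common subsequence is wbgwwwwg (length 8); the LCS DP confirms no longer common subsequence exists.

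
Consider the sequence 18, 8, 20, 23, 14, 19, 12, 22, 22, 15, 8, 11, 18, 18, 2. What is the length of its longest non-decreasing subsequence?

5

Let dp[i] be the longest non-decreasing subsequence ending at position i. Then dp = [1, 1, 2, 3, 2, 3, 2, 4, 5, 3, 2, 3, 4, 5, 1].
The maximum is 5; one witness is 8, 14, 19, 22, 22 at positions 2,5,6,8,9.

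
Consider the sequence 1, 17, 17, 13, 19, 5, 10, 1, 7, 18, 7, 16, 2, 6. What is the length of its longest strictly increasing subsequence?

4

Scanning left to right, the best length ending at each element is: 1→1, 17→2, 17→2, 13→2, 19→3, 5→2, 10→3, 1→1, 7→3, 18→4, 7→3, 16→4, 2→2, 6→3.
So the longest increasing subsequence has length 4, e.g. 1, 5, 10, 18.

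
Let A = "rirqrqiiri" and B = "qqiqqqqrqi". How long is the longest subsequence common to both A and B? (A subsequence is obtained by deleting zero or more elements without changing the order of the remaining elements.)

A longest common subsequence is iqrqi (length 5); the LCS DP confirms no longer common subsequence exists.

5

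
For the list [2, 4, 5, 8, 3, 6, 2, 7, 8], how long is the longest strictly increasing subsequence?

Let dp[i] be the longest increasing subsequence ending at position i. Then dp = [1, 2, 3, 4, 2, 4, 1, 5, 6].
The maximum is 6; one witness is 2, 4, 5, 6, 7, 8 at positions 1,2,3,6,8,9.

6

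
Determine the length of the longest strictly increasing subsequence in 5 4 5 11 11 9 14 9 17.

5

Let dp[i] be the longest increasing subsequence ending at position i. Then dp = [1, 1, 2, 3, 3, 3, 4, 3, 5].
The maximum is 5; one witness is 4, 5, 11, 14, 17 at positions 2,3,4,7,9.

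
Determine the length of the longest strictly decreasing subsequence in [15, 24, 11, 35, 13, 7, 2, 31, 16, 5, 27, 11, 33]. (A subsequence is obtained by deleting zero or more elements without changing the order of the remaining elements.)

4

Scanning left to right, the best length ending at each element is: 15→1, 24→1, 11→2, 35→1, 13→2, 7→3, 2→4, 31→2, 16→3, 5→4, 27→3, 11→4, 33→2.
So the longest decreasing subsequence has length 4, e.g. 15, 11, 7, 2.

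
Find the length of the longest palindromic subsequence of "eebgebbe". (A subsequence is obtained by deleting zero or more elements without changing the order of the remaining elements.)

One longest palindromic subsequence is ebbbe (positions 1,3,6,7,8); it reads the same forward and backward, and the interval DP gives dp[1][8] = 5.

5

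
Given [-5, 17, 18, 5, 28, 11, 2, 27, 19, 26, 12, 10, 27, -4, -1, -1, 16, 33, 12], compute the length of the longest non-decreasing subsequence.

7

Let dp[i] be the longest non-decreasing subsequence ending at position i. Then dp = [1, 2, 3, 2, 4, 3, 2, 4, 4, 5, 4, 3, 6, 2, 3, 4, 5, 7, 5].
The maximum is 7; one witness is -5, 17, 18, 19, 26, 27, 33 at positions 1,2,3,9,10,13,18.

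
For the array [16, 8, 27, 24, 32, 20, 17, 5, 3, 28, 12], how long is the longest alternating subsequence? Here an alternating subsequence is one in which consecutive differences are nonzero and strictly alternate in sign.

Track the best alternating length ending on an up-step vs a down-step at each position: up/down = 1/1, 1/2, 3/1, 3/4, 5/1, 3/6, 3/6, 1/6, 1/6, 7/6, 7/8.
The maximum over both is 8; one such subsequence is 16, 8, 27, 24, 32, 20, 28, 12.

8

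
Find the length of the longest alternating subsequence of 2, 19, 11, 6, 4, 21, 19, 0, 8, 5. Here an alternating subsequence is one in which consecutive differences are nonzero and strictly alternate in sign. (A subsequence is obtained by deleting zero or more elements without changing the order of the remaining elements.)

7

Track the best alternating length ending on an up-step vs a down-step at each position: up/down = 1/1, 2/1, 2/3, 2/3, 2/3, 4/1, 4/5, 1/5, 6/5, 6/7.
The maximum over both is 7; one such subsequence is 2, 19, 11, 21, 0, 8, 5.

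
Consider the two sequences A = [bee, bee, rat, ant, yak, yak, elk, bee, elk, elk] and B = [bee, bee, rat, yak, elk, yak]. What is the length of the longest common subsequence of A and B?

Backtracking the LCS table gives one alignment: bee (A1,B1) → bee (A2,B2) → rat (A3,B3) → yak (A5,B4) → yak (A6,B6).
So the longest common subsequence has length 5.

5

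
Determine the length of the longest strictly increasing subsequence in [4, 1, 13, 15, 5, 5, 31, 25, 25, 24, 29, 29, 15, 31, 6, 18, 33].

7

Let dp[i] be the longest increasing subsequence ending at position i. Then dp = [1, 1, 2, 3, 2, 2, 4, 4, 4, 4, 5, 5, 3, 6, 3, 4, 7].
The maximum is 7; one witness is 4, 13, 15, 25, 29, 31, 33 at positions 1,3,4,8,11,14,17.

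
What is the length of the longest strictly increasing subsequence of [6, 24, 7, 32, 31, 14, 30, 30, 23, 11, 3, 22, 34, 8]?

Let dp[i] be the longest increasing subsequence ending at position i. Then dp = [1, 2, 2, 3, 3, 3, 4, 4, 4, 3, 1, 4, 5, 3].
The maximum is 5; one witness is 6, 7, 14, 30, 34 at positions 1,3,6,7,13.

5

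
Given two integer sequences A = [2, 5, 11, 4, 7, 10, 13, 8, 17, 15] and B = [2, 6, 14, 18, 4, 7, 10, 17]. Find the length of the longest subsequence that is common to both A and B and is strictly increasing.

A longest common strictly increasing subsequence is 2, 4, 7, 10, 17 (length 5); it appears in order in both A and B, and no longer such subsequence exists.

5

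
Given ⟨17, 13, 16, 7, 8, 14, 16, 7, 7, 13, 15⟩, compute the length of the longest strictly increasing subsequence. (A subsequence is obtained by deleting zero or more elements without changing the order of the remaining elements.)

Scanning left to right, the best length ending at each element is: 17→1, 13→1, 16→2, 7→1, 8→2, 14→3, 16→4, 7→1, 7→1, 13→3, 15→4.
So the longest increasing subsequence has length 4, e.g. 7, 8, 14, 16.

4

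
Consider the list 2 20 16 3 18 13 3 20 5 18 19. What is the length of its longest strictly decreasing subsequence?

4

One longest decreasing subsequence is 20, 16, 13, 3 (positions 2,3,6,7), of length 4; no longer one exists.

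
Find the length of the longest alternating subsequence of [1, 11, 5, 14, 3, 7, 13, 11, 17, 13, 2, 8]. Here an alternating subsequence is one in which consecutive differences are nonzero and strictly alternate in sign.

A longest alternating subsequence is 1, 11, 5, 14, 3, 13, 11, 17, 2, 8 (positions 1,2,3,4,5,7,8,9,11,12); its 9 consecutive differences strictly alternate in sign, and length 10 is optimal.

10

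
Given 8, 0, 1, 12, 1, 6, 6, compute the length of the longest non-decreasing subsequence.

Scanning left to right, the best length ending at each element is: 8→1, 0→1, 1→2, 12→3, 1→3, 6→4, 6→5.
So the longest non-decreasing subsequence has length 5, e.g. 0, 1, 1, 6, 6.

5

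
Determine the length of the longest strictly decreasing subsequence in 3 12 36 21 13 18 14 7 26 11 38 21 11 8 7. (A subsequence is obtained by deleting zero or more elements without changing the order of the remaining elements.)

7

One longest decreasing subsequence is 36, 21, 18, 14, 11, 8, 7 (positions 3,4,6,7,10,14,15), of length 7; no longer one exists.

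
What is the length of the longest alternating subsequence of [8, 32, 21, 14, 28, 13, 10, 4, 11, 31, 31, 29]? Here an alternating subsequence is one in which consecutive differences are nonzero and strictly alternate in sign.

Track the best alternating length ending on an up-step vs a down-step at each position: up/down = 1/1, 2/1, 2/3, 2/3, 4/3, 2/5, 2/5, 1/5, 6/5, 6/3, 6/3, 6/7.
The maximum over both is 7; one such subsequence is 8, 32, 21, 28, 13, 31, 29.

7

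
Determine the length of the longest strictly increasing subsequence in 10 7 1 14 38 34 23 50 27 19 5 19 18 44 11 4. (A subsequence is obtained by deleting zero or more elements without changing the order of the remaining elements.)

5

Let dp[i] be the longest increasing subsequence ending at position i. Then dp = [1, 1, 1, 2, 3, 3, 3, 4, 4, 3, 2, 3, 3, 5, 3, 2].
The maximum is 5; one witness is 10, 14, 23, 27, 44 at positions 1,4,7,9,14.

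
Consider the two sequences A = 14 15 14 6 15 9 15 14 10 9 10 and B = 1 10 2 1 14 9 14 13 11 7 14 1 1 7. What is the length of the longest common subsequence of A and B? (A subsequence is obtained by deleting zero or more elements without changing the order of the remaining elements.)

A longest common subsequence is 14, 14, 14 (length 3); the LCS DP confirms no longer common subsequence exists.

3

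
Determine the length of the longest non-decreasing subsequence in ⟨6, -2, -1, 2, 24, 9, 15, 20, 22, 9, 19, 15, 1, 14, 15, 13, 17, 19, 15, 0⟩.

9

One longest non-decreasing subsequence is -2, -1, 2, 9, 15, 15, 15, 17, 19 (positions 2,3,4,6,7,12,15,17,18), of length 9; no longer one exists.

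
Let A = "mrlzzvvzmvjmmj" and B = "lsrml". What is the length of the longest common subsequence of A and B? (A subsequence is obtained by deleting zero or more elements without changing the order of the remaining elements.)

2

A longest common subsequence is ml (length 2); the LCS DP confirms no longer common subsequence exists.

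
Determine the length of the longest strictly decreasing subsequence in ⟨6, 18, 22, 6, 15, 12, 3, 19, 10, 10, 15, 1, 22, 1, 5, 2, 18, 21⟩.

Let dp[i] be the longest decreasing subsequence ending at position i. Then dp = [1, 1, 1, 2, 2, 3, 4, 2, 4, 4, 3, 5, 1, 5, 5, 6, 3, 2].
The maximum is 6; one witness is 18, 15, 12, 10, 5, 2 at positions 2,5,6,9,15,16.

6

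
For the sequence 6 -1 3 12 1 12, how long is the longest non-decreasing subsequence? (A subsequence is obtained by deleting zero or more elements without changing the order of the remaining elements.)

4

One longest non-decreasing subsequence is -1, 3, 12, 12 (positions 2,3,4,6), of length 4; no longer one exists.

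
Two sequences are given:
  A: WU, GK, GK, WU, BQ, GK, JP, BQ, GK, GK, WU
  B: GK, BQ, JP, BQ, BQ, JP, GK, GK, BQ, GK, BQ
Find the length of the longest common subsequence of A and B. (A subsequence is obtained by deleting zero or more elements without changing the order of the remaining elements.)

6

Backtracking the LCS table gives one alignment: GK (A3,B1) → BQ (A5,B2) → JP (A7,B3) → BQ (A8,B5) → GK (A9,B8) → GK (A10,B10).
So the longest common subsequence has length 6.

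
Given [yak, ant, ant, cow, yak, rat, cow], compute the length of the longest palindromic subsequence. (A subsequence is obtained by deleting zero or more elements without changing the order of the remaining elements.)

4

Using dp[i][j] = 2 + dp[i+1][j−1] if the ends match, else max(dp[i+1][j], dp[i][j−1]):
dp[1][7] = 4. A witness is yak ant ant yak at positions 1,2,3,5.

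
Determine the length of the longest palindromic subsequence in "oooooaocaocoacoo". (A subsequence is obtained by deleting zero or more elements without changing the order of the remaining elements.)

Using dp[i][j] = 2 + dp[i+1][j−1] if the ends match, else max(dp[i+1][j], dp[i][j−1]):
dp[1][16] = 11. A witness is oocaocoacoo at positions 1,2,8,9,10,11,12,13,14,15,16.

11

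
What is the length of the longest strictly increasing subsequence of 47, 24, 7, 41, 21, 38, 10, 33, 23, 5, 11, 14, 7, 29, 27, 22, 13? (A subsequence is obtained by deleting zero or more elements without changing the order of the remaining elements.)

Let dp[i] be the longest increasing subsequence ending at position i. Then dp = [1, 1, 1, 2, 2, 3, 2, 3, 3, 1, 3, 4, 2, 5, 5, 5, 4].
The maximum is 5; one witness is 7, 10, 11, 14, 29 at positions 3,7,11,12,14.

5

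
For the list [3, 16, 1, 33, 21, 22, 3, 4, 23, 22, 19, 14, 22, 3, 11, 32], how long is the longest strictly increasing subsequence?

Let dp[i] be the longest increasing subsequence ending at position i. Then dp = [1, 2, 1, 3, 3, 4, 2, 3, 5, 4, 4, 4, 5, 2, 4, 6].
The maximum is 6; one witness is 3, 16, 21, 22, 23, 32 at positions 1,2,5,6,9,16.

6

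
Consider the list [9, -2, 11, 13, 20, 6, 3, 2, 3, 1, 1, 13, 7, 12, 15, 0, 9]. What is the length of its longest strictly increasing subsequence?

6

Scanning left to right, the best length ending at each element is: 9→1, -2→1, 11→2, 13→3, 20→4, 6→2, 3→2, 2→2, 3→3, 1→2, 1→2, 13→4, 7→4, 12→5, 15→6, 0→2, 9→5.
So the longest increasing subsequence has length 6, e.g. -2, 2, 3, 7, 12, 15.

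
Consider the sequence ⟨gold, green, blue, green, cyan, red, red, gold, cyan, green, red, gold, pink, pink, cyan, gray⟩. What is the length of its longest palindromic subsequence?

8

Using dp[i][j] = 2 + dp[i+1][j−1] if the ends match, else max(dp[i+1][j], dp[i][j−1]):
dp[1][16] = 8. A witness is gold green cyan red red cyan green gold at positions 1,4,5,6,7,9,10,12.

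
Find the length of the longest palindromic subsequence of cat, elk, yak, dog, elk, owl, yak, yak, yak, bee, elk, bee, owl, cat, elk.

One longest palindromic subsequence is cat elk yak yak yak yak elk cat (positions 1,2,3,7,8,9,11,14); it reads the same forward and backward, and the interval DP gives dp[1][15] = 8.

8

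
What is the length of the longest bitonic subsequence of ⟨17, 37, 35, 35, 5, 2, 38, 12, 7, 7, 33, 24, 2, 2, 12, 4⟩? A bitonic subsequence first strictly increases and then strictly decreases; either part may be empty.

Let inc[i] be the LIS ending at i and dec[i] the longest strictly decreasing subsequence starting at i. inc = [1, 2, 2, 2, 1, 1, 3, 2, 2, 2, 3, 3, 1, 1, 3, 2], dec = [4, 6, 5, 5, 2, 1, 5, 3, 2, 2, 4, 3, 1, 1, 2, 1].
max_i inc[i]+dec[i]−1 = 7, with one witness 17, 37, 35, 33, 24, 12, 4.

7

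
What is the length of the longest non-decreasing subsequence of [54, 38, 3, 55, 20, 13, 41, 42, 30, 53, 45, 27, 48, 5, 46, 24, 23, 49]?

One longest non-decreasing subsequence is 3, 20, 41, 42, 45, 48, 49 (positions 3,5,7,8,11,13,18), of length 7; no longer one exists.

7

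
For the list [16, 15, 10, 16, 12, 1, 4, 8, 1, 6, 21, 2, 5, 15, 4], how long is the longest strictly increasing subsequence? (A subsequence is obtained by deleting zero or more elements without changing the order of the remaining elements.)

One longest increasing subsequence is 1, 4, 8, 21 (positions 6,7,8,11), of length 4; no longer one exists.

4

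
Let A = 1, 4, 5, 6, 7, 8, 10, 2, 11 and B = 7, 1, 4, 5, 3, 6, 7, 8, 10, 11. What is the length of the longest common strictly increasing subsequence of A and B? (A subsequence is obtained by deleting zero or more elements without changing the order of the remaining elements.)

A longest common strictly increasing subsequence is 1, 4, 5, 6, 7, 8, 10, 11 (length 8); it appears in order in both A and B, and no longer such subsequence exists.

8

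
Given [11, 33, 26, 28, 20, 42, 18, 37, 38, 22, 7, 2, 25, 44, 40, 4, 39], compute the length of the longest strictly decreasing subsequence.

6

Scanning left to right, the best length ending at each element is: 11→1, 33→1, 26→2, 28→2, 20→3, 42→1, 18→4, 37→2, 38→2, 22→3, 7→5, 2→6, 25→3, 44→1, 40→2, 4→6, 39→3.
So the longest decreasing subsequence has length 6, e.g. 33, 26, 20, 18, 7, 2.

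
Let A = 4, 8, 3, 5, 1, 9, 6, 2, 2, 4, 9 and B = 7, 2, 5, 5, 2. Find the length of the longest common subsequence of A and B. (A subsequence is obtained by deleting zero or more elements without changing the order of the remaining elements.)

2

Backtracking the LCS table gives one alignment: 5 (A4,B4) → 2 (A9,B5).
So the longest common subsequence has length 2.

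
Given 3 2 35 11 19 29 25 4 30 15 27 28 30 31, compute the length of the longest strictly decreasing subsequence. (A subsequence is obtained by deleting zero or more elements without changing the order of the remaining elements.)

One longest decreasing subsequence is 35, 29, 25, 4 (positions 3,6,7,8), of length 4; no longer one exists.

4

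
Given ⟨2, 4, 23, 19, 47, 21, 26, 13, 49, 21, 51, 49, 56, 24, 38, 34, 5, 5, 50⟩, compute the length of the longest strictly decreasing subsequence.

5

Let dp[i] be the longest decreasing subsequence ending at position i. Then dp = [1, 1, 1, 2, 1, 2, 2, 3, 1, 3, 1, 2, 1, 3, 3, 4, 5, 5, 2].
The maximum is 5; one witness is 51, 49, 38, 34, 5 at positions 11,12,15,16,17.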